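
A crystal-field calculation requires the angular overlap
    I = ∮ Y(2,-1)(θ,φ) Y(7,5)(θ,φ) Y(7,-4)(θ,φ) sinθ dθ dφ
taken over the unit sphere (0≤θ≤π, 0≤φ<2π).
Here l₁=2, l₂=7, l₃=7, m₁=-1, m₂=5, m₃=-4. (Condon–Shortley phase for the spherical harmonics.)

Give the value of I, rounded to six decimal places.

m-sum 0 ✓  L=16 even ✓  5≤7≤9 ✓
Π(2lᵢ+1) = 5×15×15 = 1125
triangle coeff Δ(2,7,7) = 1/185640
Σ_t [0,2]: t=0:+1/2419200 t=1:−1/518400 t=2:+1/2419200 = -1/907200
(3j)²=56/3315 [(2 7 7; 0 0 0)], sign=+1
Σ_t [1,2]: t=1:−1/79833600 t=2:+1/14515200 = 1/17740800
(3j)²=729/30940 [(2 7 7; -1 5 -4)], sign=-1
⇒ 4πI² = 21870/48841
I = (-1)√(21870/48841/(4π)) = -0.18876748

-0.188767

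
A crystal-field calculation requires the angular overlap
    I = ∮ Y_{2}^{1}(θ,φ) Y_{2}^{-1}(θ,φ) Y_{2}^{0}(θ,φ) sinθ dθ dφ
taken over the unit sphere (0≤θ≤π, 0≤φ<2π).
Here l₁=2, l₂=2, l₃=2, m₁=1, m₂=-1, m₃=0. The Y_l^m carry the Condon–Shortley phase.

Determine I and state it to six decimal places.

-0.090112

Rules hold: Σm=0, L=6 even, 0≤2≤4.
N = 5·5·5 = 125
Δ = 2!·2!·2!/7! = 1/630
Racah Σ t=0..2: t=0:+1/8 t=1:−1/1 t=2:+1/8 = -3/4
⇒ 3j(2 2 2; 0 0 0)² = 2/35, sgn -1
Racah Σ t=0..1: t=0:+1/2 t=1:−1/4 = 1/4
⇒ 3j(2 2 2; 1 -1 0)² = 1/70, sgn +1
4πI² = N·(3j₀)²·(3jₘ)² = 5/49
I = -1·√(0.102041/4π) = -0.09011188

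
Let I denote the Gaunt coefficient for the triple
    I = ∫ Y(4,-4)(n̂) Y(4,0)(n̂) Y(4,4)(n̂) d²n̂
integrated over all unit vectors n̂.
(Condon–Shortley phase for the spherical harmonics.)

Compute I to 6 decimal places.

Checks pass: Σm=0; 12 even; l₃=4∈[0,8].
(2·4+1)(2·4+1)(2·4+1) = 729
Δ: 4! 4! 4! / 13! → 1/450450
sum: t=0:+1/13824 t=1:−1/216 t=2:+1/64 t=3:−1/216 t=4:+1/13824 = 5/768
3j²(4 4 4; 0 0 0) = Δ·Π!·Σ² = 18/1001  (sign +1)
sum: t=4:+1/13824 = 1/13824
3j²(4 4 4; -4 0 4) = Δ·Π!·Σ² = 14/1287  (sign +1)
combine: 4πI² = 729·18/1001·14/1287 = 2916/20449
take √, sign +1: I = 0.10652531

0.106525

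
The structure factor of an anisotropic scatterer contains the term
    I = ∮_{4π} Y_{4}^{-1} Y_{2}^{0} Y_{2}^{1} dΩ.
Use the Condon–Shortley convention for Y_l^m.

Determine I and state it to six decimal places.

-0.220728

Checks pass: Σm=0; 8 even; l₃=2∈[2,6].
(2·4+1)(2·2+1)(2·2+1) = 225
Δ: 4! 4! 0! / 9! → 1/630
sum: t=2:+1/16 = 1/16
3j²(4 2 2; 0 0 0) = Δ·Π!·Σ² = 2/35  (sign +1)
sum: t=2:+1/24 = 1/24
3j²(4 2 2; -1 0 1) = Δ·Π!·Σ² = 1/21  (sign -1)
combine: 4πI² = 225·2/35·1/21 = 30/49
take √, sign -1: I = -0.22072812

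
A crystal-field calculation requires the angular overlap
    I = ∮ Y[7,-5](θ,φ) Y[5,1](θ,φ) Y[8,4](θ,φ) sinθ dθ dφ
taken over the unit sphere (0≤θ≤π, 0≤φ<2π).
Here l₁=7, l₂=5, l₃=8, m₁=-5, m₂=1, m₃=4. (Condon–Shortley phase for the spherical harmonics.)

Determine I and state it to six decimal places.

Rules hold: Σm=0, L=20 even, 2≤8≤12.
N = 15·11·17 = 2805
Δ = 4!·10!·6!/21! = 1/814773960
Racah Σ t=0..4: t=0:+1/87091200 t=1:−1/4976640 t=2:+1/2073600 t=3:−1/4976640 t=4:+1/87091200 = 1/9676800
⇒ 3j(7 5 8; 0 0 0)² = 360/46189, sgn +1
Racah Σ t=2..4: t=2:+1/696729600 t=3:−1/78382080 t=4:+1/92897280 = -1/1791590400
⇒ 3j(7 5 8; -5 1 4)² = 11/151164, sgn -1
4πI² = N·(3j₀)²·(3jₘ)² = 1650/1037153
I = -1·√(0.00159089/4π) = -0.01125163

-0.011252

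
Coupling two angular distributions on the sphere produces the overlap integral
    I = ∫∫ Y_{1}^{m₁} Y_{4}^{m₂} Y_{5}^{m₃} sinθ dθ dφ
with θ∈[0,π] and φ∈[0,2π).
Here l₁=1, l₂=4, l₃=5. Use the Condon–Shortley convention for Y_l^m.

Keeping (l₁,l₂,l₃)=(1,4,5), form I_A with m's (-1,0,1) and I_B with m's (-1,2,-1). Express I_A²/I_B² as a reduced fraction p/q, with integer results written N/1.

l's match ⇒ only the (l;m) 3-j factors differ between A and B.
A: triangle coeff Δ(1,4,5) = 1/495; Σ_t [0,0]: t=0:+1/1152 = 1/1152; (3j)²=1/33 [(1 4 5; -1 0 1)], sign=+1
B: triangle coeff Δ(1,4,5) = 1/495; Σ_t [0,0]: t=0:+1/2880 = 1/2880; (3j)²=2/165 [(1 4 5; -1 2 -1)], sign=+1
I_A²/I_B² = (1/33)/(2/165) = 5/2

5/2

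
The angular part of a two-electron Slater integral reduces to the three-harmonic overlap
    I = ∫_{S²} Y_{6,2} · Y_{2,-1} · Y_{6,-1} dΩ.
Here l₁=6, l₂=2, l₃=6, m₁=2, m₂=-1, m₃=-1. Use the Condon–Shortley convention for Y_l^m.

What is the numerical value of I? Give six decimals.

0.088837

Rules hold: Σm=0, L=14 even, 4≤6≤8.
N = 13·5·13 = 845
Δ = 2!·10!·2!/15! = 1/90090
Racah Σ t=0..2: t=0:+1/69120 t=1:−1/14400 t=2:+1/69120 = -7/172800
⇒ 3j(6 2 6; 0 0 0)² = 14/715, sgn -1
Racah Σ t=0..1: t=0:+1/34560 t=1:−1/60480 = 1/80640
⇒ 3j(6 2 6; 2 -1 -1)² = 6/1001, sgn -1
4πI² = N·(3j₀)²·(3jₘ)² = 12/121
I = +1·√(0.0991736/4π) = 0.08883682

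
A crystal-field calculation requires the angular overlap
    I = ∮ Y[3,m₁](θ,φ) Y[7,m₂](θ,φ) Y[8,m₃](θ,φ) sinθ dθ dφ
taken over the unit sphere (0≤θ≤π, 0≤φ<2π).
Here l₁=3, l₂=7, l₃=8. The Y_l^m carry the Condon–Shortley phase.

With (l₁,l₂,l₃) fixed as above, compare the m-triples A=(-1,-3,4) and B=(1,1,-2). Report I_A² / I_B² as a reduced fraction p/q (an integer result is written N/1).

Same 3,7,8: normalisation and zero-m 3j drop out of the ratio.
A: Δ: 2! 4! 12! / 19! → 1/5290740; sum: t=0:+1/46448640 t=1:−1/13063680 t=2:+1/58060800 = -79/2090188800; 3j²(3 7 8; -1 -3 4) = Δ·Π!·Σ² = 68651/5290740  (sign -1)
B: Δ: 2! 4! 12! / 19! → 1/5290740; sum: t=0:+1/7741440 t=1:−1/3628800 t=2:+1/24883200 = -37/348364800; 3j²(3 7 8; 1 1 -2) = Δ·Π!·Σ² = 1369/176358  (sign -1)
I_A²/I_B² = (68651/5290740)/(1369/176358) = 68651/41070

68651/41070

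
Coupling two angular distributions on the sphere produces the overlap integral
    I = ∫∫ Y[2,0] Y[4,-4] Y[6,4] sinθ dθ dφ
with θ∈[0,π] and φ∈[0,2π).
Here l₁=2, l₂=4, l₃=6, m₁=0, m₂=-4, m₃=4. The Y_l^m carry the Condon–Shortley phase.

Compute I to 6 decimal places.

m-sum 0 ✓  L=12 even ✓  2≤6≤6 ✓
Π(2lᵢ+1) = 5×9×13 = 585
triangle coeff Δ(2,4,6) = 1/6435
Σ_t [0,0]: t=0:+1/2304 = 1/2304
(3j)²=5/143 [(2 4 6; 0 0 0)], sign=+1
Σ_t [0,0]: t=0:+1/161280 = 1/161280
(3j)²=1/143 [(2 4 6; 0 -4 4)], sign=+1
⇒ 4πI² = 225/1573
I = (+1)√(225/1573/(4π)) = 0.10668957

0.106690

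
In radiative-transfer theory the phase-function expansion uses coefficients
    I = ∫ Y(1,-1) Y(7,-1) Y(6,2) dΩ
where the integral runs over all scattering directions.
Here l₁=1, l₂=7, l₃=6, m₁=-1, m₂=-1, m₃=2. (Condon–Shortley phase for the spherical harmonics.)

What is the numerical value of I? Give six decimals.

-0.135514

Checks pass: Σm=0; 14 even; l₃=6∈[6,8].
(2·1+1)(2·7+1)(2·6+1) = 585
Δ: 2! 0! 12! / 15! → 1/1365
sum: t=1:−1/518400 = -1/518400
3j²(1 7 6; 0 0 0) = Δ·Π!·Σ² = 7/195  (sign -1)
sum: t=2:+1/1935360 = 1/1935360
3j²(1 7 6; -1 -1 2) = Δ·Π!·Σ² = 1/91  (sign +1)
combine: 4πI² = 585·7/195·1/91 = 3/13
take √, sign -1: I = -0.13551395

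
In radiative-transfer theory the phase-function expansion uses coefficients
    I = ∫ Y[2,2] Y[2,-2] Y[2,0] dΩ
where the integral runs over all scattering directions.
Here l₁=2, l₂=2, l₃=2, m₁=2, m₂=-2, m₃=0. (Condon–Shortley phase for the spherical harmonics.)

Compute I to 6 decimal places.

-0.180224

Rules hold: Σm=0, L=6 even, 0≤2≤4.
N = 5·5·5 = 125
Δ = 2!·2!·2!/7! = 1/630
Racah Σ t=0..2: t=0:+1/8 t=1:−1/1 t=2:+1/8 = -3/4
⇒ 3j(2 2 2; 0 0 0)² = 2/35, sgn -1
Racah Σ t=0..0: t=0:+1/8 = 1/8
⇒ 3j(2 2 2; 2 -2 0)² = 2/35, sgn +1
4πI² = N·(3j₀)²·(3jₘ)² = 20/49
I = -1·√(0.408163/4π) = -0.18022375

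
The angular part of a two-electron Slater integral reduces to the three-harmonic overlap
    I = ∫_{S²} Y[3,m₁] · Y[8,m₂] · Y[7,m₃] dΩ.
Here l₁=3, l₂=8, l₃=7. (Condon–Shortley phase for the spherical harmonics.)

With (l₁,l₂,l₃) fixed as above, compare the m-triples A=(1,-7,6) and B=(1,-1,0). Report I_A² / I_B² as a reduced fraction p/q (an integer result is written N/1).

845/1029

Same 3,8,7: normalisation and zero-m 3j drop out of the ratio.
A: Δ: 4! 2! 12! / 19! → 1/5290740; sum: t=0:+1/1916006400 t=1:−1/2874009600 = 1/5748019200; 3j²(3 8 7; 1 -7 6) = Δ·Π!·Σ² = 13/5814  (sign -1)
B: Δ: 4! 2! 12! / 19! → 1/5290740; sum: t=0:+1/29030400 t=1:−1/3110400 t=2:+1/4838400 = -1/12441600; 3j²(3 8 7; 1 -1 0) = Δ·Π!·Σ² = 343/125970  (sign +1)
I_A²/I_B² = (13/5814)/(343/125970) = 845/1029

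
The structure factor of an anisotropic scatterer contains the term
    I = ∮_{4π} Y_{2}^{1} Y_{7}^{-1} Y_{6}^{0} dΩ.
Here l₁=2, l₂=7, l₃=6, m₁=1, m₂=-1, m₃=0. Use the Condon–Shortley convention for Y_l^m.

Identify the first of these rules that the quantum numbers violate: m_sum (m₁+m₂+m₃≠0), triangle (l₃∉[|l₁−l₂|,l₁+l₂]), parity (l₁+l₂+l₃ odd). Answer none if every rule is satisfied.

parity

Σmᵢ = 0  ✓
l₃∈[|l₁−l₂|,l₁+l₂]=[5,9], have l₃=6  ✓
Σlᵢ = 15 ⇒ odd  ✗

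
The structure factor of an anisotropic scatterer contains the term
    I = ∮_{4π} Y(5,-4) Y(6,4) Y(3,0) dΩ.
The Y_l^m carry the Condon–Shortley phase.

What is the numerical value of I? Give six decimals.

-0.139560

m-sum 0 ✓  L=14 even ✓  1≤3≤11 ✓
Π(2lᵢ+1) = 11×13×7 = 1001
triangle coeff Δ(5,6,3) = 1/675675
Σ_t [3,5]: t=3:−1/8640 t=4:+1/2304 t=5:−1/8640 = 7/34560
(3j)²=7/429 [(5 6 3; 0 0 0)], sign=-1
Σ_t [7,8]: t=7:−1/60480 t=8:+1/161280 = -1/96768
(3j)²=15/1001 [(5 6 3; -4 4 0)], sign=+1
⇒ 4πI² = 35/143
I = (-1)√(35/143/(4π)) = -0.13956004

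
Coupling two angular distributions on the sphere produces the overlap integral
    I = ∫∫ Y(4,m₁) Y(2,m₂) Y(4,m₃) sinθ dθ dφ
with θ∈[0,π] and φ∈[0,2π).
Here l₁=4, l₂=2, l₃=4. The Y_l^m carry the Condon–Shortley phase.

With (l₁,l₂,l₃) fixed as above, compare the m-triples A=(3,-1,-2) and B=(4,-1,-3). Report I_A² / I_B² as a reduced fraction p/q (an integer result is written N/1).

25/28

Shared (l₁,l₂,l₃)=(4,2,4): N and (l;000)² cancel in I_A²/I_B².
A: Δ = 2!·6!·2!/11! = 1/13860; Racah Σ t=0..1: t=0:+1/240 t=1:−1/1440 = 1/288; ⇒ 3j(4 2 4; 3 -1 -2)² = 5/132, sgn +1
B: Δ = 2!·6!·2!/11! = 1/13860; Racah Σ t=0..0: t=0:+1/1440 = 1/1440; ⇒ 3j(4 2 4; 4 -1 -3)² = 7/165, sgn -1
I_A²/I_B² = (5/132)/(7/165) = 25/28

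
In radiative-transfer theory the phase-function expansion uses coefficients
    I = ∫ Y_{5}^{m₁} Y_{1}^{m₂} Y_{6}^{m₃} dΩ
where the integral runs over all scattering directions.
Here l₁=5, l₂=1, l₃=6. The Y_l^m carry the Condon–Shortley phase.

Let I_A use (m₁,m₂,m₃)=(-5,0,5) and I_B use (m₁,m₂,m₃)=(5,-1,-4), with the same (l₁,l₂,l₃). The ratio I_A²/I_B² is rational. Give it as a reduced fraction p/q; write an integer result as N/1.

Shared (l₁,l₂,l₃)=(5,1,6): N and (l;000)² cancel in I_A²/I_B².
A: Δ = 0!·10!·2!/13! = 1/858; Racah Σ t=0..0: t=0:+1/3628800 = 1/3628800; ⇒ 3j(5 1 6; -5 0 5)² = 1/78, sgn -1
B: Δ = 0!·10!·2!/13! = 1/858; Racah Σ t=0..0: t=0:+1/7257600 = 1/7257600; ⇒ 3j(5 1 6; 5 -1 -4)² = 1/858, sgn +1
I_A²/I_B² = (1/78)/(1/858) = 11/1

11/1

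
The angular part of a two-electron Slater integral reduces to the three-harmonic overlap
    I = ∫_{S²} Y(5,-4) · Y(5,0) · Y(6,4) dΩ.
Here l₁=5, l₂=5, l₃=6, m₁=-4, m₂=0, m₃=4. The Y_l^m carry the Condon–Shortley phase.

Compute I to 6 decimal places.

-0.082328

Rules hold: Σm=0, L=16 even, 0≤6≤10.
N = 11·11·13 = 1573
Δ = 4!·6!·6!/17! = 1/28588560
Racah Σ t=0..4: t=0:+1/345600 t=1:−1/13824 t=2:+1/5184 t=3:−1/13824 t=4:+1/345600 = 7/129600
⇒ 3j(5 5 6; 0 0 0)² = 80/7293, sgn +1
Racah Σ t=3..4: t=3:−1/207360 t=4:+1/345600 = -1/518400
⇒ 3j(5 5 6; -4 0 4)² = 12/2431, sgn -1
4πI² = N·(3j₀)²·(3jₘ)² = 320/3757
I = -1·√(0.0851743/4π) = -0.08232836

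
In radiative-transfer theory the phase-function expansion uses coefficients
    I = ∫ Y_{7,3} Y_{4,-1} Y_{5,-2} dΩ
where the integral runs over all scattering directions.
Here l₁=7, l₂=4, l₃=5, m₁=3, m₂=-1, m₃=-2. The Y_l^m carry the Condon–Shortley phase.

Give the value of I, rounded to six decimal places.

Checks pass: Σm=0; 16 even; l₃=5∈[3,11].
(2·7+1)(2·4+1)(2·5+1) = 1485
Δ: 6! 8! 2! / 17! → 1/6126120
sum: t=2:+1/69120 t=3:−1/20736 t=4:+1/69120 = -1/51840
3j²(7 4 5; 0 0 0) = Δ·Π!·Σ² = 280/21879  (sign +1)
sum: t=1:−1/172800 t=2:+1/69120 t=3:−1/362880 = 43/7257600
3j²(7 4 5; 3 -1 -2) = Δ·Π!·Σ² = 1849/170170  (sign -1)
combine: 4πI² = 1485·280/21879·1849/170170 = 110940/537251
take √, sign -1: I = -0.12818893

-0.128189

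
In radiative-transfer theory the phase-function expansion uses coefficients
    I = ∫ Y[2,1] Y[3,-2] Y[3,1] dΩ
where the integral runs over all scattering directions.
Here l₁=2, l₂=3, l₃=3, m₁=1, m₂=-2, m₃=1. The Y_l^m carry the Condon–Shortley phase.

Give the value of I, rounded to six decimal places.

m-sum 0 ✓  L=8 even ✓  1≤3≤5 ✓
Π(2lᵢ+1) = 5×7×7 = 245
triangle coeff Δ(2,3,3) = 1/3780
Σ_t [0,2]: t=0:+1/24 t=1:−1/4 t=2:+1/24 = -1/6
(3j)²=4/105 [(2 3 3; 0 0 0)], sign=+1
Σ_t [0,1]: t=0:+1/12 t=1:−1/48 = 1/16
(3j)²=1/28 [(2 3 3; 1 -2 1)], sign=+1
⇒ 4πI² = 1/3
I = (+1)√(1/3/(4π)) = 0.16286750

0.162868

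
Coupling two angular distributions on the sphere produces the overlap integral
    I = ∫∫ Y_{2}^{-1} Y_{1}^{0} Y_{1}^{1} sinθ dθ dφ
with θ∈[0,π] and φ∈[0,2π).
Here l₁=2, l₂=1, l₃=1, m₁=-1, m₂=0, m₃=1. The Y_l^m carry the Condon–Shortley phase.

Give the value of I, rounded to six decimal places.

-0.218510

Rules hold: Σm=0, L=4 even, 1≤1≤3.
N = 5·3·3 = 45
Δ = 2!·2!·0!/5! = 1/30
Racah Σ t=1..1: t=1:−1/1 = -1/1
⇒ 3j(2 1 1; 0 0 0)² = 2/15, sgn +1
Racah Σ t=1..1: t=1:−1/2 = -1/2
⇒ 3j(2 1 1; -1 0 1)² = 1/10, sgn -1
4πI² = N·(3j₀)²·(3jₘ)² = 3/5
I = -1·√(0.6/4π) = -0.21850969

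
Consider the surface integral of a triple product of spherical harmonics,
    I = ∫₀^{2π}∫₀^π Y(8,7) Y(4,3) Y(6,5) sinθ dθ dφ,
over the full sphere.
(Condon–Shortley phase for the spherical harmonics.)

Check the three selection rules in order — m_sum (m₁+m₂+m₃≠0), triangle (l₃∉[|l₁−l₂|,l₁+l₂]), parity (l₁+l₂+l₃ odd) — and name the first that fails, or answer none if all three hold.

azimuthal sum: 7 + 3 + 5 = 15  ✗
4 ≤ 6 ≤ 12 (triangle on l)
L = 8 + 4 + 6 = 18 (even)

m_sum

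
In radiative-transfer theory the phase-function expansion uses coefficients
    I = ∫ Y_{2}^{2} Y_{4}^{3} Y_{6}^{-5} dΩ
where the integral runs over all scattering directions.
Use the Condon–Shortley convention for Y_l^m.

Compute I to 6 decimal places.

Rules hold: Σm=0, L=12 even, 2≤6≤6.
N = 5·9·13 = 585
Δ = 0!·4!·8!/13! = 1/6435
Racah Σ t=0..0: t=0:+1/2304 = 1/2304
⇒ 3j(2 4 6; 0 0 0)² = 5/143, sgn +1
Racah Σ t=0..0: t=0:+1/120960 = 1/120960
⇒ 3j(2 4 6; 2 3 -5)² = 2/39, sgn -1
4πI² = N·(3j₀)²·(3jₘ)² = 150/143
I = -1·√(1.04895/4π) = -0.28891672

-0.288917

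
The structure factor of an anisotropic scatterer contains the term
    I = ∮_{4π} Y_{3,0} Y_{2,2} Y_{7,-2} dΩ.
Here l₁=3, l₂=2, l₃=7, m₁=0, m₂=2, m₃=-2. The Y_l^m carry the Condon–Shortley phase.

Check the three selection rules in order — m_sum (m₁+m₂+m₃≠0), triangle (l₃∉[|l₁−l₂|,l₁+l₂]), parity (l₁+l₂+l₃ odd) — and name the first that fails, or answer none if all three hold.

triangle

Σmᵢ = 0  ✓
l₃∈[|l₁−l₂|,l₁+l₂]=[1,5], have l₃=7  ✗
Σlᵢ = 12 ⇒ even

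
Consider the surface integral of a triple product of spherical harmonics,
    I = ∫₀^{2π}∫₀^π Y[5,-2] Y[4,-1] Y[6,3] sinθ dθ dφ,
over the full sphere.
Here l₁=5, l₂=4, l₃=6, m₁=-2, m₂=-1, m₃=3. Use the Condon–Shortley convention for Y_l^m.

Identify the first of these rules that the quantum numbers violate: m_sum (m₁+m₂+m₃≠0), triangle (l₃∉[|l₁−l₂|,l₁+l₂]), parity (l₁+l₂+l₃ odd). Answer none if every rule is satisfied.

parity

Σmᵢ = 0  ✓
l₃∈[|l₁−l₂|,l₁+l₂]=[1,9], have l₃=6  ✓
Σlᵢ = 15 ⇒ odd  ✗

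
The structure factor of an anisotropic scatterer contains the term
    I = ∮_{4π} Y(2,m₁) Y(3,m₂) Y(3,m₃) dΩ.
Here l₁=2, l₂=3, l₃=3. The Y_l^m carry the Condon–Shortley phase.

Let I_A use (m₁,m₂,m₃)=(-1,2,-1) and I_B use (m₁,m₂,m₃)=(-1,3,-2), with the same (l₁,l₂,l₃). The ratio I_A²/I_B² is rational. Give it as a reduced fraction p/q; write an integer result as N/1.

3/5

Same 2,3,3: normalisation and zero-m 3j drop out of the ratio.
A: Δ: 2! 2! 4! / 9! → 1/3780; sum: t=1:−1/48 t=2:+1/12 = 1/16; 3j²(2 3 3; -1 2 -1) = Δ·Π!·Σ² = 1/28  (sign +1)
B: Δ: 2! 2! 4! / 9! → 1/3780; sum: t=2:+1/48 = 1/48; 3j²(2 3 3; -1 3 -2) = Δ·Π!·Σ² = 5/84  (sign -1)
I_A²/I_B² = (1/28)/(5/84) = 3/5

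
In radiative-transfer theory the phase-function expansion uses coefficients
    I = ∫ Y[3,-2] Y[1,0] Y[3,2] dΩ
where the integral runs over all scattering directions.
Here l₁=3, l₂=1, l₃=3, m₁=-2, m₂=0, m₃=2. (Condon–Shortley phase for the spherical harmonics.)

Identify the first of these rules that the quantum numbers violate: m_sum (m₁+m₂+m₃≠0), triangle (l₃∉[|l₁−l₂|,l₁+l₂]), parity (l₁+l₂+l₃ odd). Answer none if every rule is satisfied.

parity

m₁+m₂+m₃ = -2 + 0 + 2 = 0  ✓
triangle: |3−1|=2 ≤ l₃=3 ≤ 3+1=4  ✓
parity: l₁+l₂+l₃ = 7 is odd  ✗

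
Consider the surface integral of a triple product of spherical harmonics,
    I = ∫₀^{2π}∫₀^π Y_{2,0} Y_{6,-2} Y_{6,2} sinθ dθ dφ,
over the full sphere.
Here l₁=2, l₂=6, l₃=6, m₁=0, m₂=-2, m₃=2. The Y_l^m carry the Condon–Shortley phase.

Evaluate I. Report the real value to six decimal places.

Checks pass: Σm=0; 14 even; l₃=6∈[4,8].
(2·2+1)(2·6+1)(2·6+1) = 845
Δ: 2! 2! 10! / 15! → 1/90090
sum: t=0:+1/69120 t=1:−1/14400 t=2:+1/69120 = -7/172800
3j²(2 6 6; 0 0 0) = Δ·Π!·Σ² = 14/715  (sign -1)
sum: t=0:+1/69120 t=1:−1/30240 t=2:+1/322560 = -1/64512
3j²(2 6 6; 0 -2 2) = Δ·Π!·Σ² = 10/1001  (sign -1)
combine: 4πI² = 845·14/715·10/1001 = 20/121
take √, sign +1: I = 0.11468784

0.114688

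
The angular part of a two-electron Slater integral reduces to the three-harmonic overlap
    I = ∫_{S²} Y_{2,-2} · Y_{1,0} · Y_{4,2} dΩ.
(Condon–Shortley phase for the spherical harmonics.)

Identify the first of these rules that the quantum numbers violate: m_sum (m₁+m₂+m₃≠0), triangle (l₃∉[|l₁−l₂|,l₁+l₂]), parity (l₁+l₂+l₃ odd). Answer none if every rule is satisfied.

triangle

azimuthal sum: -2 + 0 + 2 = 0  ✓
1 ≤ 4 ≤ 3 (triangle on l)  ✗
L = 2 + 1 + 4 = 7 (odd)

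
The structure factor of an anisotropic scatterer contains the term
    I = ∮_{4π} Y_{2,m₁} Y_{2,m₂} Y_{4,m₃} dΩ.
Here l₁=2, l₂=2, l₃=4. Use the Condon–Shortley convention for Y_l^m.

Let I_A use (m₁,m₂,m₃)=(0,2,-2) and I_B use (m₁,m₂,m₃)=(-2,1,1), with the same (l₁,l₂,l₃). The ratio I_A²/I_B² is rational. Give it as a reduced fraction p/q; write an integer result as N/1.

Same 2,2,4: normalisation and zero-m 3j drop out of the ratio.
A: Δ: 0! 4! 4! / 9! → 1/630; sum: t=0:+1/96 = 1/96; 3j²(2 2 4; 0 2 -2) = Δ·Π!·Σ² = 1/42  (sign +1)
B: Δ: 0! 4! 4! / 9! → 1/630; sum: t=0:+1/144 = 1/144; 3j²(2 2 4; -2 1 1) = Δ·Π!·Σ² = 1/126  (sign -1)
I_A²/I_B² = (1/42)/(1/126) = 3/1

3/1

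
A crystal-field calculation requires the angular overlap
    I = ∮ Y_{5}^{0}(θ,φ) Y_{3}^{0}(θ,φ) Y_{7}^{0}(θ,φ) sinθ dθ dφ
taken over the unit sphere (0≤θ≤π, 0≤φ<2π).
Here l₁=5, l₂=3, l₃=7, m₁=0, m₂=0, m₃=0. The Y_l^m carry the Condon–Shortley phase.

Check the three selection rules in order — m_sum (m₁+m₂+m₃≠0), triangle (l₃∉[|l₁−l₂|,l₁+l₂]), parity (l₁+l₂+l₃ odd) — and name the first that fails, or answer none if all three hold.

Σmᵢ = 0  ✓
l₃∈[|l₁−l₂|,l₁+l₂]=[2,8], have l₃=7  ✓
Σlᵢ = 15 ⇒ odd  ✗

parity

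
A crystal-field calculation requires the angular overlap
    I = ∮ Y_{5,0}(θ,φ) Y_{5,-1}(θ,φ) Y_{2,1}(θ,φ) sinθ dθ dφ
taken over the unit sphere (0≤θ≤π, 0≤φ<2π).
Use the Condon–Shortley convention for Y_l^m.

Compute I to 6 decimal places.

m-sum 0 ✓  L=12 even ✓  0≤2≤10 ✓
Π(2lᵢ+1) = 11×11×5 = 605
triangle coeff Δ(5,5,2) = 1/38610
Σ_t [3,5]: t=3:−1/2880 t=4:+1/576 t=5:−1/2880 = 1/960
(3j)²=10/429 [(5 5 2; 0 0 0)], sign=+1
Σ_t [3,4]: t=3:−1/1440 t=4:+1/1152 = 1/5760
(3j)²=1/858 [(5 5 2; 0 -1 1)], sign=-1
⇒ 4πI² = 25/1521
I = (-1)√(25/1521/(4π)) = -0.03616600

-0.036166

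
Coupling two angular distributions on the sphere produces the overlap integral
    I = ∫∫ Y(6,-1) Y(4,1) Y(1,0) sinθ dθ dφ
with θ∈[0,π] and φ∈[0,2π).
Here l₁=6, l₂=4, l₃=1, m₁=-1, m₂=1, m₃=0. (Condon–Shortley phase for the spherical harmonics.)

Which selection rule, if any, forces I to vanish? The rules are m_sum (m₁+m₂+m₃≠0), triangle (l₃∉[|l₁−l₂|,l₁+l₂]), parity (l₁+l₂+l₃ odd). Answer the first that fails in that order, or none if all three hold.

triangle

Σmᵢ = 0  ✓
l₃∈[|l₁−l₂|,l₁+l₂]=[2,10], have l₃=1  ✗
Σlᵢ = 11 ⇒ odd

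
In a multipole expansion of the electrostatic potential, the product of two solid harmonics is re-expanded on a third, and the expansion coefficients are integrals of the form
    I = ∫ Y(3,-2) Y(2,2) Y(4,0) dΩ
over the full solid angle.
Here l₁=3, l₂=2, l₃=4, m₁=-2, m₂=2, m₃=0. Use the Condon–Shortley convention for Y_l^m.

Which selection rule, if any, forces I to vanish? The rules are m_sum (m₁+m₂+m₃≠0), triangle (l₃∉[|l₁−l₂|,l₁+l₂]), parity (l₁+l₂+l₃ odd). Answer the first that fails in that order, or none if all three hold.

Σmᵢ = 0  ✓
l₃∈[|l₁−l₂|,l₁+l₂]=[1,5], have l₃=4  ✓
Σlᵢ = 9 ⇒ odd  ✗

parity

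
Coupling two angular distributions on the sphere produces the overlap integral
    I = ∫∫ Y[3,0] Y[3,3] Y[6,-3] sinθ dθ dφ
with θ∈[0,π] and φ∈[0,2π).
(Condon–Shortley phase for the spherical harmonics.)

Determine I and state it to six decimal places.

-0.108647

Rules hold: Σm=0, L=12 even, 0≤6≤6.
N = 7·7·13 = 637
Δ = 0!·6!·6!/13! = 1/12012
Racah Σ t=0..0: t=0:+1/1296 = 1/1296
⇒ 3j(3 3 6; 0 0 0)² = 100/3003, sgn +1
Racah Σ t=0..0: t=0:+1/25920 = 1/25920
⇒ 3j(3 3 6; 0 3 -3)² = 1/143, sgn -1
4πI² = N·(3j₀)²·(3jₘ)² = 700/4719
I = -1·√(0.148337/4π) = -0.10864734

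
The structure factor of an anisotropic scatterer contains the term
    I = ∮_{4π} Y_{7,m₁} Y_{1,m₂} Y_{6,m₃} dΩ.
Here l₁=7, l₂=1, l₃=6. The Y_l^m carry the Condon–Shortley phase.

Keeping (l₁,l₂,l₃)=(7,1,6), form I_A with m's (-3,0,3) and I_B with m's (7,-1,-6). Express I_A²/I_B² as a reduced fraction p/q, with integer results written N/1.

40/91

Shared (l₁,l₂,l₃)=(7,1,6): N and (l;000)² cancel in I_A²/I_B².
A: Δ = 2!·12!·0!/15! = 1/1365; Racah Σ t=1..1: t=1:−1/2177280 = -1/2177280; ⇒ 3j(7 1 6; -3 0 3)² = 8/273, sgn +1
B: Δ = 2!·12!·0!/15! = 1/1365; Racah Σ t=0..0: t=0:+1/958003200 = 1/958003200; ⇒ 3j(7 1 6; 7 -1 -6)² = 1/15, sgn +1
I_A²/I_B² = (8/273)/(1/15) = 40/91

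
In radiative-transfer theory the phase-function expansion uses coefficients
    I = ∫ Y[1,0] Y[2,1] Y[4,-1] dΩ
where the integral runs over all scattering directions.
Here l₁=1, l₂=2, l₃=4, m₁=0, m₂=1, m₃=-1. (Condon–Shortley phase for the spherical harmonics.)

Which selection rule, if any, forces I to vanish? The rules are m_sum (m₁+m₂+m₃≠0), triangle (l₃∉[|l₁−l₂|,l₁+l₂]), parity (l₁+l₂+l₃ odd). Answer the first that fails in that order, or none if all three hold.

triangle

azimuthal sum: 0 + 1 − 1 = 0  ✓
1 ≤ 4 ≤ 3 (triangle on l)  ✗
L = 1 + 2 + 4 = 7 (odd)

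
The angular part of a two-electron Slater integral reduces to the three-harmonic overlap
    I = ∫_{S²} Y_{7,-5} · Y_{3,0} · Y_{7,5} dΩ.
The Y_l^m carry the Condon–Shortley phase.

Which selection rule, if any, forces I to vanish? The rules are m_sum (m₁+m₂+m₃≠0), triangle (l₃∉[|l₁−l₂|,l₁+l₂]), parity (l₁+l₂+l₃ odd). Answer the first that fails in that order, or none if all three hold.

parity

m₁+m₂+m₃ = -5 + 0 + 5 = 0  ✓
triangle: |7−3|=4 ≤ l₃=7 ≤ 7+3=10  ✓
parity: l₁+l₂+l₃ = 17 is odd  ✗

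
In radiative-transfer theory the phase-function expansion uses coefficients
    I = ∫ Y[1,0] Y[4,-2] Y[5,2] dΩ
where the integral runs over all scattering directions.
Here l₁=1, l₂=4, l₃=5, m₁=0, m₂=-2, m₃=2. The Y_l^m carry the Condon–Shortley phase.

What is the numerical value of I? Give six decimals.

Checks pass: Σm=0; 10 even; l₃=5∈[3,5].
(2·1+1)(2·4+1)(2·5+1) = 297
Δ: 0! 2! 8! / 11! → 1/495
sum: t=0:+1/576 = 1/576
3j²(1 4 5; 0 0 0) = Δ·Π!·Σ² = 5/99  (sign -1)
sum: t=0:+1/1440 = 1/1440
3j²(1 4 5; 0 -2 2) = Δ·Π!·Σ² = 7/165  (sign -1)
combine: 4πI² = 297·5/99·7/165 = 7/11
take √, sign +1: I = 0.22503380

0.225034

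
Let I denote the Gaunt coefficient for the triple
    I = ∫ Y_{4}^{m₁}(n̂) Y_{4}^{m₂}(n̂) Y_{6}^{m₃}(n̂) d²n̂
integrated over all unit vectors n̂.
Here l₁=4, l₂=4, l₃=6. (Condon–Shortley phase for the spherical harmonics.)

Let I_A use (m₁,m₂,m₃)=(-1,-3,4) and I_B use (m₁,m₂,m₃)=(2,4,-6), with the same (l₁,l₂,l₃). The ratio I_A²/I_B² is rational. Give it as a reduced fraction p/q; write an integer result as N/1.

3/88

Shared (l₁,l₂,l₃)=(4,4,6): N and (l;000)² cancel in I_A²/I_B².
A: Δ = 2!·6!·6!/15! = 1/1261260; Racah Σ t=0..1: t=0:+1/28800 t=1:−1/34560 = 1/172800; ⇒ 3j(4 4 6; -1 -3 4)² = 1/1430, sgn +1
B: Δ = 2!·6!·6!/15! = 1/1261260; Racah Σ t=2..2: t=2:+1/1036800 = 1/1036800; ⇒ 3j(4 4 6; 2 4 -6)² = 4/195, sgn +1
I_A²/I_B² = (1/1430)/(4/195) = 3/88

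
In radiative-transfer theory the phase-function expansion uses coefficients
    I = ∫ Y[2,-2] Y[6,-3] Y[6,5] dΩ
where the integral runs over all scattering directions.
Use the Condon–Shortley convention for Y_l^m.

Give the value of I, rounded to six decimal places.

Checks pass: Σm=0; 14 even; l₃=6∈[4,8].
(2·2+1)(2·6+1)(2·6+1) = 845
Δ: 2! 2! 10! / 15! → 1/90090
sum: t=0:+1/69120 t=1:−1/14400 t=2:+1/69120 = -7/172800
3j²(2 6 6; 0 0 0) = Δ·Π!·Σ² = 14/715  (sign -1)
sum: t=2:+1/1451520 = 1/1451520
3j²(2 6 6; -2 -3 5) = Δ·Π!·Σ² = 1/91  (sign -1)
combine: 4πI² = 845·14/715·1/91 = 2/11
take √, sign +1: I = 0.12028562

0.120286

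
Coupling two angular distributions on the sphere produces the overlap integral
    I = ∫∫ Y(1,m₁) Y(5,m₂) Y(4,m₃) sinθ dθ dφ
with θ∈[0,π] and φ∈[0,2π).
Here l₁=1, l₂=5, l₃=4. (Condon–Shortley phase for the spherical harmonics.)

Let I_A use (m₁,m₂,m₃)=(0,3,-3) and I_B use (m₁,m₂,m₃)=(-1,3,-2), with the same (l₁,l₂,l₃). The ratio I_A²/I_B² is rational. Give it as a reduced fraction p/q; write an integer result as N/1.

Shared (l₁,l₂,l₃)=(1,5,4): N and (l;000)² cancel in I_A²/I_B².
A: Δ = 2!·0!·8!/11! = 1/495; Racah Σ t=1..1: t=1:−1/5040 = -1/5040; ⇒ 3j(1 5 4; 0 3 -3)² = 16/495, sgn +1
B: Δ = 2!·0!·8!/11! = 1/495; Racah Σ t=2..2: t=2:+1/2880 = 1/2880; ⇒ 3j(1 5 4; -1 3 -2)² = 28/495, sgn +1
I_A²/I_B² = (16/495)/(28/495) = 4/7

4/7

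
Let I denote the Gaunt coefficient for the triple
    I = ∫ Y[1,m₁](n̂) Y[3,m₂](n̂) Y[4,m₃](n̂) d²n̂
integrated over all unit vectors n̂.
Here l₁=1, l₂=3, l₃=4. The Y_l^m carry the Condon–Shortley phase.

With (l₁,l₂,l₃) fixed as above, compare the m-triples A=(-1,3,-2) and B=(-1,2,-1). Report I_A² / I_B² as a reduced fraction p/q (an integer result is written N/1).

1/3

Shared (l₁,l₂,l₃)=(1,3,4): N and (l;000)² cancel in I_A²/I_B².
A: Δ = 0!·2!·6!/9! = 1/252; Racah Σ t=0..0: t=0:+1/1440 = 1/1440; ⇒ 3j(1 3 4; -1 3 -2)² = 1/252, sgn +1
B: Δ = 0!·2!·6!/9! = 1/252; Racah Σ t=0..0: t=0:+1/240 = 1/240; ⇒ 3j(1 3 4; -1 2 -1)² = 1/84, sgn -1
I_A²/I_B² = (1/252)/(1/84) = 1/3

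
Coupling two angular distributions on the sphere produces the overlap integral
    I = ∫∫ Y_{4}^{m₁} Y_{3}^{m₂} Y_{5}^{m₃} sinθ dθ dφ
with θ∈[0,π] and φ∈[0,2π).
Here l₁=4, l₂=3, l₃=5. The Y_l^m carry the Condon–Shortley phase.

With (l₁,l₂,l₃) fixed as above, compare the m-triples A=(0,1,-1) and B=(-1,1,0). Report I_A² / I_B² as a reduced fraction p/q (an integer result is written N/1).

Shared (l₁,l₂,l₃)=(4,3,5): N and (l;000)² cancel in I_A²/I_B².
A: Δ = 2!·6!·4!/13! = 1/180180; Racah Σ t=0..2: t=0:+1/2304 t=1:−1/216 t=2:+1/384 = -11/6912; ⇒ 3j(4 3 5; 0 1 -1)² = 11/1638, sgn -1
B: Δ = 2!·6!·4!/13! = 1/180180; Racah Σ t=0..2: t=0:+1/5760 t=1:−1/288 t=2:+1/288 = 1/5760; ⇒ 3j(4 3 5; -1 1 0)² = 1/12012, sgn -1
I_A²/I_B² = (11/1638)/(1/12012) = 242/3

242/3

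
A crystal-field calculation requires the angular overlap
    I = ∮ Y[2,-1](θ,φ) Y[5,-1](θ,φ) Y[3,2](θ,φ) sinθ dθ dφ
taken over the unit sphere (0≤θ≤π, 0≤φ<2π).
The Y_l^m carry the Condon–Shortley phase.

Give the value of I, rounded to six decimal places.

-0.117387

Checks pass: Σm=0; 10 even; l₃=3∈[3,7].
(2·2+1)(2·5+1)(2·3+1) = 385
Δ: 4! 0! 6! / 11! → 1/2310
sum: t=2:+1/144 = 1/144
3j²(2 5 3; 0 0 0) = Δ·Π!·Σ² = 10/231  (sign -1)
sum: t=3:−1/720 = -1/720
3j²(2 5 3; -1 -1 2) = Δ·Π!·Σ² = 4/385  (sign +1)
combine: 4πI² = 385·10/231·4/385 = 40/231
take √, sign -1: I = -0.11738675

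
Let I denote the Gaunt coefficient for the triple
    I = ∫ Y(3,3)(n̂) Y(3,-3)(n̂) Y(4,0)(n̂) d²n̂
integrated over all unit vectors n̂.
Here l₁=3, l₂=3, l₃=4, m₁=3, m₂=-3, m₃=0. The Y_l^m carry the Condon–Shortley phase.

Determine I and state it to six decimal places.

-0.076935

Rules hold: Σm=0, L=10 even, 0≤4≤6.
N = 7·7·9 = 441
Δ = 2!·4!·4!/11! = 1/34650
Racah Σ t=0..2: t=0:+1/72 t=1:−1/16 t=2:+1/72 = -5/144
⇒ 3j(3 3 4; 0 0 0)² = 2/77, sgn -1
Racah Σ t=0..0: t=0:+1/1152 = 1/1152
⇒ 3j(3 3 4; 3 -3 0)² = 1/154, sgn +1
4πI² = N·(3j₀)²·(3jₘ)² = 9/121
I = -1·√(0.0743802/4π) = -0.07693494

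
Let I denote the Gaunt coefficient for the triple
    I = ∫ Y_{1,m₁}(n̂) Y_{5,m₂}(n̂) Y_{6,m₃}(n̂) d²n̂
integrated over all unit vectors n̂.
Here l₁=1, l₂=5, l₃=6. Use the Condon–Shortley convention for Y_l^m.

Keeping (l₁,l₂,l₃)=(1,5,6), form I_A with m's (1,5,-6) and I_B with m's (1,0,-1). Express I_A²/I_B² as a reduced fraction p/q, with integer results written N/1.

22/7

Shared (l₁,l₂,l₃)=(1,5,6): N and (l;000)² cancel in I_A²/I_B².
A: Δ = 0!·2!·10!/13! = 1/858; Racah Σ t=0..0: t=0:+1/7257600 = 1/7257600; ⇒ 3j(1 5 6; 1 5 -6)² = 1/13, sgn +1
B: Δ = 0!·2!·10!/13! = 1/858; Racah Σ t=0..0: t=0:+1/28800 = 1/28800; ⇒ 3j(1 5 6; 1 0 -1)² = 7/286, sgn -1
I_A²/I_B² = (1/13)/(7/286) = 22/7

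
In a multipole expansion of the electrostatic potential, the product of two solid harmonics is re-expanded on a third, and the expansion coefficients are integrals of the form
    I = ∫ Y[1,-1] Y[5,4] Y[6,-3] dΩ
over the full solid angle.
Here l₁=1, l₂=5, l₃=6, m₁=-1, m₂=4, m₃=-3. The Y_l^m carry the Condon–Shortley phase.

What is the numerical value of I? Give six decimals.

-0.070770

Rules hold: Σm=0, L=12 even, 4≤6≤6.
N = 3·11·13 = 429
Δ = 0!·2!·10!/13! = 1/858
Racah Σ t=0..0: t=0:+1/14400 = 1/14400
⇒ 3j(1 5 6; 0 0 0)² = 6/143, sgn +1
Racah Σ t=0..0: t=0:+1/725760 = 1/725760
⇒ 3j(1 5 6; -1 4 -3)² = 1/286, sgn -1
4πI² = N·(3j₀)²·(3jₘ)² = 9/143
I = -1·√(0.0629371/4π) = -0.07076985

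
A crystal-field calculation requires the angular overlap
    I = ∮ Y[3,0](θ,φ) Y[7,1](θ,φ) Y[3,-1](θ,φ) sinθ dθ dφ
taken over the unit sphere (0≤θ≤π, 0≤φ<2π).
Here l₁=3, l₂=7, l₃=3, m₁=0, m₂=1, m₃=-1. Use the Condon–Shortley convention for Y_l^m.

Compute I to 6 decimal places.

0.000000

triangle: need 4≤l₃≤10, have 3; I=0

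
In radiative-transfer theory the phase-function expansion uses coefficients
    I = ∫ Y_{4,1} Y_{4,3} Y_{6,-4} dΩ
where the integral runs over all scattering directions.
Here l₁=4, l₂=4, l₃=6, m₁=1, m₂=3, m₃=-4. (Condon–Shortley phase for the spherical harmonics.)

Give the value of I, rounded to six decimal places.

Rules hold: Σm=0, L=14 even, 0≤6≤8.
N = 9·9·13 = 1053
Δ = 2!·6!·6!/15! = 1/1261260
Racah Σ t=0..2: t=0:+1/4608 t=1:−1/1296 t=2:+1/4608 = -7/20736
⇒ 3j(4 4 6; 0 0 0)² = 20/1287, sgn -1
Racah Σ t=1..2: t=1:−1/34560 t=2:+1/28800 = 1/172800
⇒ 3j(4 4 6; 1 3 -4)² = 1/1430, sgn +1
4πI² = N·(3j₀)²·(3jₘ)² = 18/1573
I = -1·√(0.0114431/4π) = -0.03017637

-0.030176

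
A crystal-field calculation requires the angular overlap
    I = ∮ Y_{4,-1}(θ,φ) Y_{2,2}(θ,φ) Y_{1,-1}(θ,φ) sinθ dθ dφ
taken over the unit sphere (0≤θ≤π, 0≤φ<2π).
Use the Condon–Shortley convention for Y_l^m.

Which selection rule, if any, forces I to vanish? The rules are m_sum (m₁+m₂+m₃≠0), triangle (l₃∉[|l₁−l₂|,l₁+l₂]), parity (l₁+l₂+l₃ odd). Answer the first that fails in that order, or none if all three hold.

m₁+m₂+m₃ = -1 + 2 − 1 = 0  ✓
triangle: |4−2|=2 ≤ l₃=1 ≤ 4+2=6  ✗
parity: l₁+l₂+l₃ = 7 is odd

triangle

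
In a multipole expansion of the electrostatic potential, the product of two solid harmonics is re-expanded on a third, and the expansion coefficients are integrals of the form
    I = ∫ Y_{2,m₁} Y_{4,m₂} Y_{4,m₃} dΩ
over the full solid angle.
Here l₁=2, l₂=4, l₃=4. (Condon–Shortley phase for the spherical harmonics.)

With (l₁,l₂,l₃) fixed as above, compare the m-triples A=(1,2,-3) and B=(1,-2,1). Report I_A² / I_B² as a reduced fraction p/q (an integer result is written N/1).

175/81

Shared (l₁,l₂,l₃)=(2,4,4): N and (l;000)² cancel in I_A²/I_B².
A: Δ = 2!·2!·6!/11! = 1/13860; Racah Σ t=0..1: t=0:+1/1440 t=1:−1/240 = -1/288; ⇒ 3j(2 4 4; 1 2 -3)² = 5/132, sgn +1
B: Δ = 2!·2!·6!/11! = 1/13860; Racah Σ t=0..1: t=0:+1/96 t=1:−1/240 = 1/160; ⇒ 3j(2 4 4; 1 -2 1)² = 27/1540, sgn -1
I_A²/I_B² = (5/132)/(27/1540) = 175/81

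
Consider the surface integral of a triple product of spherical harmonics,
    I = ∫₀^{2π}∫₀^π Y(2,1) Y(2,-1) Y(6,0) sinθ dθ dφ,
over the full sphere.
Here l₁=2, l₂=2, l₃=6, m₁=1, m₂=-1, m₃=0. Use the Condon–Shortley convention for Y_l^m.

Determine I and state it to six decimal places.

0.000000

l₃=6 ∉ [0,4] — triangle fails ⇒ I = 0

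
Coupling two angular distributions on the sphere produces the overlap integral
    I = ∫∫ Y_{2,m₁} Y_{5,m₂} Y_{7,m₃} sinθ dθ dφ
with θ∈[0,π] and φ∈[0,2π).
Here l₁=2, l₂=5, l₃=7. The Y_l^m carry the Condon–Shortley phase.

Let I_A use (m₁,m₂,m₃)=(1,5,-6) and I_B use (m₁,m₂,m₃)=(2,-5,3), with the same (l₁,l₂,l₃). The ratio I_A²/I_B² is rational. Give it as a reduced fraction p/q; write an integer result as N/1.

l's match ⇒ only the (l;m) 3-j factors differ between A and B.
A: triangle coeff Δ(2,5,7) = 1/15015; Σ_t [0,0]: t=0:+1/21772800 = 1/21772800; (3j)²=2/105 [(2 5 7; 1 5 -6)], sign=-1
B: triangle coeff Δ(2,5,7) = 1/15015; Σ_t [0,0]: t=0:+1/87091200 = 1/87091200; (3j)²=1/15015 [(2 5 7; 2 -5 3)], sign=+1
I_A²/I_B² = (2/105)/(1/15015) = 286/1

286/1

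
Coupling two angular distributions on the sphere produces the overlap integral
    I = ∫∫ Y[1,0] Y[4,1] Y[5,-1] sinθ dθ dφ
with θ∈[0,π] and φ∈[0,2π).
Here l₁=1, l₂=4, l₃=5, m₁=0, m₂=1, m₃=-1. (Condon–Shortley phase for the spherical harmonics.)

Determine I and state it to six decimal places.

Checks pass: Σm=0; 10 even; l₃=5∈[3,5].
(2·1+1)(2·4+1)(2·5+1) = 297
Δ: 0! 2! 8! / 11! → 1/495
sum: t=0:+1/576 = 1/576
3j²(1 4 5; 0 0 0) = Δ·Π!·Σ² = 5/99  (sign -1)
sum: t=0:+1/720 = 1/720
3j²(1 4 5; 0 1 -1) = Δ·Π!·Σ² = 8/165  (sign +1)
combine: 4πI² = 297·5/99·8/165 = 8/11
take √, sign -1: I = -0.24057125

-0.240571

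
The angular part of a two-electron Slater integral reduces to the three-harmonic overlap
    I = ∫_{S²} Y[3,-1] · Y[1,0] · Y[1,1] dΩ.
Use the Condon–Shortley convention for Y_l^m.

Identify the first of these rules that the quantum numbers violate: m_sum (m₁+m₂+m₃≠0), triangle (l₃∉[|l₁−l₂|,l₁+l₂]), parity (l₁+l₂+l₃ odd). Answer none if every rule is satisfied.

triangle

m₁+m₂+m₃ = -1 + 0 + 1 = 0  ✓
triangle: |3−1|=2 ≤ l₃=1 ≤ 3+1=4  ✗
parity: l₁+l₂+l₃ = 5 is odd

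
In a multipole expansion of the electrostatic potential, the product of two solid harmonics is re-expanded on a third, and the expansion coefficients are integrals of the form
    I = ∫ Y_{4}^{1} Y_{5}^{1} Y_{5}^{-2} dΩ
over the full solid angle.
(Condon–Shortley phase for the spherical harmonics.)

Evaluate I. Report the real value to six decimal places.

Rules hold: Σm=0, L=14 even, 1≤5≤9.
N = 9·11·11 = 1089
Δ = 4!·4!·6!/15! = 1/3153150
Racah Σ t=0..4: t=0:+1/69120 t=1:−1/1728 t=2:+1/576 t=3:−1/1728 t=4:+1/69120 = 7/11520
⇒ 3j(4 5 5; 0 0 0)² = 2/143, sgn -1
Racah Σ t=0..3: t=0:+1/103680 t=1:−1/2880 t=2:+1/1152 t=3:−1/5184 = 7/20736
⇒ 3j(4 5 5; 1 1 -2)² = 35/2574, sgn -1
4πI² = N·(3j₀)²·(3jₘ)² = 35/169
I = +1·√(0.207101/4π) = 0.12837656

0.128377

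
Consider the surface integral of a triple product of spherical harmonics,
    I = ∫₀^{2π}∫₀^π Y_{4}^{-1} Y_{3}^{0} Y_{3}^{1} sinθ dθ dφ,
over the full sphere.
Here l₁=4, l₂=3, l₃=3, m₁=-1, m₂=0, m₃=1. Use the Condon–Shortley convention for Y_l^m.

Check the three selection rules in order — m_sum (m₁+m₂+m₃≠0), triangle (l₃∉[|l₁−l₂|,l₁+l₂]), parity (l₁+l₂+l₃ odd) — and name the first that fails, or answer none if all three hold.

m₁+m₂+m₃ = -1 + 0 + 1 = 0  ✓
triangle: |4−3|=1 ≤ l₃=3 ≤ 4+3=7  ✓
parity: l₁+l₂+l₃ = 10 is even  ✓

none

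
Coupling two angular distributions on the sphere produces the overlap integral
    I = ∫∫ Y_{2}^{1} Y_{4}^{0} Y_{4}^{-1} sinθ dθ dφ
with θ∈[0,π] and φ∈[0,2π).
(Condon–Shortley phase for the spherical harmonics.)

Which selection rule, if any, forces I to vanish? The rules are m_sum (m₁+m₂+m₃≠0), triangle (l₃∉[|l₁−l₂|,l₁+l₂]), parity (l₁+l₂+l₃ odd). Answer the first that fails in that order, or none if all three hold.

none

Σmᵢ = 0  ✓
l₃∈[|l₁−l₂|,l₁+l₂]=[2,6], have l₃=4  ✓
Σlᵢ = 10 ⇒ even  ✓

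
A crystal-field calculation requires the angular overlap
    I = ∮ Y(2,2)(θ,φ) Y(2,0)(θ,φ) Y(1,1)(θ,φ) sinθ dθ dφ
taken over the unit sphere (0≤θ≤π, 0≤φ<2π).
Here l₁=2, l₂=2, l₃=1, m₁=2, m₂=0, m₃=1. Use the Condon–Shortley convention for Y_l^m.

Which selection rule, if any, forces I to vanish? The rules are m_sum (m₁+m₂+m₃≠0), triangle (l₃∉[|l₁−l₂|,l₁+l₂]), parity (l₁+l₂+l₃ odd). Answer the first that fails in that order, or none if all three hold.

azimuthal sum: 2 + 0 + 1 = 3  ✗
0 ≤ 1 ≤ 4 (triangle on l)
L = 2 + 2 + 1 = 5 (odd)

m_sum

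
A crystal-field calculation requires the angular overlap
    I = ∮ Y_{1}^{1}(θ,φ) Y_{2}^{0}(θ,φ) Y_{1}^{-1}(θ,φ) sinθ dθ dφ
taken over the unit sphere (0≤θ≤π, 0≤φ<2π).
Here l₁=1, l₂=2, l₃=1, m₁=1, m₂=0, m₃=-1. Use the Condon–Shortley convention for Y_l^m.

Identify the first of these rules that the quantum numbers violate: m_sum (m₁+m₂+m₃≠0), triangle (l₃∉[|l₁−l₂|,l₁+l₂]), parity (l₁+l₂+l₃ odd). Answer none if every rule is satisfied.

m₁+m₂+m₃ = 1 + 0 − 1 = 0  ✓
triangle: |1−2|=1 ≤ l₃=1 ≤ 1+2=3  ✓
parity: l₁+l₂+l₃ = 4 is even  ✓

none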